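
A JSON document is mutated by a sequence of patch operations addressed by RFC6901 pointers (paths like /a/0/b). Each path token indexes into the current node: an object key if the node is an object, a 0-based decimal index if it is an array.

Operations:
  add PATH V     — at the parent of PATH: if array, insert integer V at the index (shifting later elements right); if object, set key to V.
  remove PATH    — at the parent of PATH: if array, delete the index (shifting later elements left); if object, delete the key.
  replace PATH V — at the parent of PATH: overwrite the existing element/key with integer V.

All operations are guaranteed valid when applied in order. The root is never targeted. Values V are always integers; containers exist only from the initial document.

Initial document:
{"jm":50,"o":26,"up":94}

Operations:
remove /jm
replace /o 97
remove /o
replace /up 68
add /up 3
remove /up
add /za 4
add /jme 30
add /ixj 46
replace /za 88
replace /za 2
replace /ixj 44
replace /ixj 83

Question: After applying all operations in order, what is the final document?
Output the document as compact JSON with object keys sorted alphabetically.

After op 1 (remove /jm): {"o":26,"up":94}
After op 2 (replace /o 97): {"o":97,"up":94}
After op 3 (remove /o): {"up":94}
After op 4 (replace /up 68): {"up":68}
After op 5 (add /up 3): {"up":3}
After op 6 (remove /up): {}
After op 7 (add /za 4): {"za":4}
After op 8 (add /jme 30): {"jme":30,"za":4}
After op 9 (add /ixj 46): {"ixj":46,"jme":30,"za":4}
After op 10 (replace /za 88): {"ixj":46,"jme":30,"za":88}
After op 11 (replace /za 2): {"ixj":46,"jme":30,"za":2}
After op 12 (replace /ixj 44): {"ixj":44,"jme":30,"za":2}
After op 13 (replace /ixj 83): {"ixj":83,"jme":30,"za":2}

Answer: {"ixj":83,"jme":30,"za":2}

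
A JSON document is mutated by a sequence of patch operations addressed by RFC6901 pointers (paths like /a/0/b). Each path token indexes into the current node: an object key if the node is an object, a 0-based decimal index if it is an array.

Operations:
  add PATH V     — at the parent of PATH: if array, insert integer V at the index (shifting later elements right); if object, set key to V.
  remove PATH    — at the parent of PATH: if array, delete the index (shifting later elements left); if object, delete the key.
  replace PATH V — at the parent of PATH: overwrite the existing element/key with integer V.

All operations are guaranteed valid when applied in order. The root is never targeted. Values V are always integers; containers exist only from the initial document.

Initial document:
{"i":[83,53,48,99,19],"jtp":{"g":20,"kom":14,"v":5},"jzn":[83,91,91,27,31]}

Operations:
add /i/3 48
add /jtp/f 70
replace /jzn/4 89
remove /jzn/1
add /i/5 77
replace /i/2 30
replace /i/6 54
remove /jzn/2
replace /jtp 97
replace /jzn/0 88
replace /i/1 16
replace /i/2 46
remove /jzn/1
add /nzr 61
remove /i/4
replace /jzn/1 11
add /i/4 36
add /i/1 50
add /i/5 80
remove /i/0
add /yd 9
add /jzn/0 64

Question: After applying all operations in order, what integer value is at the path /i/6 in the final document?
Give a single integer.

Answer: 77

Derivation:
After op 1 (add /i/3 48): {"i":[83,53,48,48,99,19],"jtp":{"g":20,"kom":14,"v":5},"jzn":[83,91,91,27,31]}
After op 2 (add /jtp/f 70): {"i":[83,53,48,48,99,19],"jtp":{"f":70,"g":20,"kom":14,"v":5},"jzn":[83,91,91,27,31]}
After op 3 (replace /jzn/4 89): {"i":[83,53,48,48,99,19],"jtp":{"f":70,"g":20,"kom":14,"v":5},"jzn":[83,91,91,27,89]}
After op 4 (remove /jzn/1): {"i":[83,53,48,48,99,19],"jtp":{"f":70,"g":20,"kom":14,"v":5},"jzn":[83,91,27,89]}
After op 5 (add /i/5 77): {"i":[83,53,48,48,99,77,19],"jtp":{"f":70,"g":20,"kom":14,"v":5},"jzn":[83,91,27,89]}
After op 6 (replace /i/2 30): {"i":[83,53,30,48,99,77,19],"jtp":{"f":70,"g":20,"kom":14,"v":5},"jzn":[83,91,27,89]}
After op 7 (replace /i/6 54): {"i":[83,53,30,48,99,77,54],"jtp":{"f":70,"g":20,"kom":14,"v":5},"jzn":[83,91,27,89]}
After op 8 (remove /jzn/2): {"i":[83,53,30,48,99,77,54],"jtp":{"f":70,"g":20,"kom":14,"v":5},"jzn":[83,91,89]}
After op 9 (replace /jtp 97): {"i":[83,53,30,48,99,77,54],"jtp":97,"jzn":[83,91,89]}
After op 10 (replace /jzn/0 88): {"i":[83,53,30,48,99,77,54],"jtp":97,"jzn":[88,91,89]}
After op 11 (replace /i/1 16): {"i":[83,16,30,48,99,77,54],"jtp":97,"jzn":[88,91,89]}
After op 12 (replace /i/2 46): {"i":[83,16,46,48,99,77,54],"jtp":97,"jzn":[88,91,89]}
After op 13 (remove /jzn/1): {"i":[83,16,46,48,99,77,54],"jtp":97,"jzn":[88,89]}
After op 14 (add /nzr 61): {"i":[83,16,46,48,99,77,54],"jtp":97,"jzn":[88,89],"nzr":61}
After op 15 (remove /i/4): {"i":[83,16,46,48,77,54],"jtp":97,"jzn":[88,89],"nzr":61}
After op 16 (replace /jzn/1 11): {"i":[83,16,46,48,77,54],"jtp":97,"jzn":[88,11],"nzr":61}
After op 17 (add /i/4 36): {"i":[83,16,46,48,36,77,54],"jtp":97,"jzn":[88,11],"nzr":61}
After op 18 (add /i/1 50): {"i":[83,50,16,46,48,36,77,54],"jtp":97,"jzn":[88,11],"nzr":61}
After op 19 (add /i/5 80): {"i":[83,50,16,46,48,80,36,77,54],"jtp":97,"jzn":[88,11],"nzr":61}
After op 20 (remove /i/0): {"i":[50,16,46,48,80,36,77,54],"jtp":97,"jzn":[88,11],"nzr":61}
After op 21 (add /yd 9): {"i":[50,16,46,48,80,36,77,54],"jtp":97,"jzn":[88,11],"nzr":61,"yd":9}
After op 22 (add /jzn/0 64): {"i":[50,16,46,48,80,36,77,54],"jtp":97,"jzn":[64,88,11],"nzr":61,"yd":9}
Value at /i/6: 77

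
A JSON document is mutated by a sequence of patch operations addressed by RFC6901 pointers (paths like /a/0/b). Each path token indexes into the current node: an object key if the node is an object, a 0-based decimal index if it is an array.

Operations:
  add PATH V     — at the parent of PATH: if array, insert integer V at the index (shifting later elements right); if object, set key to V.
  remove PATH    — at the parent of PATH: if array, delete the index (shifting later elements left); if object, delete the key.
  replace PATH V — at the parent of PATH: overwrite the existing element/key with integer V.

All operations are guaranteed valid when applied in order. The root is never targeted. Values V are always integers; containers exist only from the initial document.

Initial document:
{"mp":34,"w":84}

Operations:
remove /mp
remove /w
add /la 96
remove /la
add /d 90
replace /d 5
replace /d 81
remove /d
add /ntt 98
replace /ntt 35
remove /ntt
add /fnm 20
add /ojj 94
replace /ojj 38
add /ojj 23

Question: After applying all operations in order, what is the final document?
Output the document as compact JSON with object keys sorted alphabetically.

Answer: {"fnm":20,"ojj":23}

Derivation:
After op 1 (remove /mp): {"w":84}
After op 2 (remove /w): {}
After op 3 (add /la 96): {"la":96}
After op 4 (remove /la): {}
After op 5 (add /d 90): {"d":90}
After op 6 (replace /d 5): {"d":5}
After op 7 (replace /d 81): {"d":81}
After op 8 (remove /d): {}
After op 9 (add /ntt 98): {"ntt":98}
After op 10 (replace /ntt 35): {"ntt":35}
After op 11 (remove /ntt): {}
After op 12 (add /fnm 20): {"fnm":20}
After op 13 (add /ojj 94): {"fnm":20,"ojj":94}
After op 14 (replace /ojj 38): {"fnm":20,"ojj":38}
After op 15 (add /ojj 23): {"fnm":20,"ojj":23}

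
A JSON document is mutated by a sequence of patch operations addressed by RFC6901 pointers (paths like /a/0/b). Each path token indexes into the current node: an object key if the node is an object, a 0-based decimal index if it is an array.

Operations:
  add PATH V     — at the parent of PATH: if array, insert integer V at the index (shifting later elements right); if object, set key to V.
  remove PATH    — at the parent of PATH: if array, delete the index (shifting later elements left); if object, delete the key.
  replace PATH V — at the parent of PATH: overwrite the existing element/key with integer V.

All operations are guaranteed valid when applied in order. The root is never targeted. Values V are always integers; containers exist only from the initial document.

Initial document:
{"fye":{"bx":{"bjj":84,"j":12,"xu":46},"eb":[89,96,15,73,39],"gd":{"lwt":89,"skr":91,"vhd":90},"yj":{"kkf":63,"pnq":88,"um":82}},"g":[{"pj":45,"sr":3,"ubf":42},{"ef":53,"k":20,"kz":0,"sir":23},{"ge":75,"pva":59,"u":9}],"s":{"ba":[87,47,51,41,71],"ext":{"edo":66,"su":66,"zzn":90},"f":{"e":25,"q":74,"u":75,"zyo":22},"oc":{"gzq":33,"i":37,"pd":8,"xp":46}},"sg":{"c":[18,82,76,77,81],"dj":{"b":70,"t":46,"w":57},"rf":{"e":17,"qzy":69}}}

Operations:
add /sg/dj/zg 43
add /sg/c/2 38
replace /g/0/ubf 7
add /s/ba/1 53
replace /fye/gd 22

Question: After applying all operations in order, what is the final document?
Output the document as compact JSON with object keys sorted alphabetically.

After op 1 (add /sg/dj/zg 43): {"fye":{"bx":{"bjj":84,"j":12,"xu":46},"eb":[89,96,15,73,39],"gd":{"lwt":89,"skr":91,"vhd":90},"yj":{"kkf":63,"pnq":88,"um":82}},"g":[{"pj":45,"sr":3,"ubf":42},{"ef":53,"k":20,"kz":0,"sir":23},{"ge":75,"pva":59,"u":9}],"s":{"ba":[87,47,51,41,71],"ext":{"edo":66,"su":66,"zzn":90},"f":{"e":25,"q":74,"u":75,"zyo":22},"oc":{"gzq":33,"i":37,"pd":8,"xp":46}},"sg":{"c":[18,82,76,77,81],"dj":{"b":70,"t":46,"w":57,"zg":43},"rf":{"e":17,"qzy":69}}}
After op 2 (add /sg/c/2 38): {"fye":{"bx":{"bjj":84,"j":12,"xu":46},"eb":[89,96,15,73,39],"gd":{"lwt":89,"skr":91,"vhd":90},"yj":{"kkf":63,"pnq":88,"um":82}},"g":[{"pj":45,"sr":3,"ubf":42},{"ef":53,"k":20,"kz":0,"sir":23},{"ge":75,"pva":59,"u":9}],"s":{"ba":[87,47,51,41,71],"ext":{"edo":66,"su":66,"zzn":90},"f":{"e":25,"q":74,"u":75,"zyo":22},"oc":{"gzq":33,"i":37,"pd":8,"xp":46}},"sg":{"c":[18,82,38,76,77,81],"dj":{"b":70,"t":46,"w":57,"zg":43},"rf":{"e":17,"qzy":69}}}
After op 3 (replace /g/0/ubf 7): {"fye":{"bx":{"bjj":84,"j":12,"xu":46},"eb":[89,96,15,73,39],"gd":{"lwt":89,"skr":91,"vhd":90},"yj":{"kkf":63,"pnq":88,"um":82}},"g":[{"pj":45,"sr":3,"ubf":7},{"ef":53,"k":20,"kz":0,"sir":23},{"ge":75,"pva":59,"u":9}],"s":{"ba":[87,47,51,41,71],"ext":{"edo":66,"su":66,"zzn":90},"f":{"e":25,"q":74,"u":75,"zyo":22},"oc":{"gzq":33,"i":37,"pd":8,"xp":46}},"sg":{"c":[18,82,38,76,77,81],"dj":{"b":70,"t":46,"w":57,"zg":43},"rf":{"e":17,"qzy":69}}}
After op 4 (add /s/ba/1 53): {"fye":{"bx":{"bjj":84,"j":12,"xu":46},"eb":[89,96,15,73,39],"gd":{"lwt":89,"skr":91,"vhd":90},"yj":{"kkf":63,"pnq":88,"um":82}},"g":[{"pj":45,"sr":3,"ubf":7},{"ef":53,"k":20,"kz":0,"sir":23},{"ge":75,"pva":59,"u":9}],"s":{"ba":[87,53,47,51,41,71],"ext":{"edo":66,"su":66,"zzn":90},"f":{"e":25,"q":74,"u":75,"zyo":22},"oc":{"gzq":33,"i":37,"pd":8,"xp":46}},"sg":{"c":[18,82,38,76,77,81],"dj":{"b":70,"t":46,"w":57,"zg":43},"rf":{"e":17,"qzy":69}}}
After op 5 (replace /fye/gd 22): {"fye":{"bx":{"bjj":84,"j":12,"xu":46},"eb":[89,96,15,73,39],"gd":22,"yj":{"kkf":63,"pnq":88,"um":82}},"g":[{"pj":45,"sr":3,"ubf":7},{"ef":53,"k":20,"kz":0,"sir":23},{"ge":75,"pva":59,"u":9}],"s":{"ba":[87,53,47,51,41,71],"ext":{"edo":66,"su":66,"zzn":90},"f":{"e":25,"q":74,"u":75,"zyo":22},"oc":{"gzq":33,"i":37,"pd":8,"xp":46}},"sg":{"c":[18,82,38,76,77,81],"dj":{"b":70,"t":46,"w":57,"zg":43},"rf":{"e":17,"qzy":69}}}

Answer: {"fye":{"bx":{"bjj":84,"j":12,"xu":46},"eb":[89,96,15,73,39],"gd":22,"yj":{"kkf":63,"pnq":88,"um":82}},"g":[{"pj":45,"sr":3,"ubf":7},{"ef":53,"k":20,"kz":0,"sir":23},{"ge":75,"pva":59,"u":9}],"s":{"ba":[87,53,47,51,41,71],"ext":{"edo":66,"su":66,"zzn":90},"f":{"e":25,"q":74,"u":75,"zyo":22},"oc":{"gzq":33,"i":37,"pd":8,"xp":46}},"sg":{"c":[18,82,38,76,77,81],"dj":{"b":70,"t":46,"w":57,"zg":43},"rf":{"e":17,"qzy":69}}}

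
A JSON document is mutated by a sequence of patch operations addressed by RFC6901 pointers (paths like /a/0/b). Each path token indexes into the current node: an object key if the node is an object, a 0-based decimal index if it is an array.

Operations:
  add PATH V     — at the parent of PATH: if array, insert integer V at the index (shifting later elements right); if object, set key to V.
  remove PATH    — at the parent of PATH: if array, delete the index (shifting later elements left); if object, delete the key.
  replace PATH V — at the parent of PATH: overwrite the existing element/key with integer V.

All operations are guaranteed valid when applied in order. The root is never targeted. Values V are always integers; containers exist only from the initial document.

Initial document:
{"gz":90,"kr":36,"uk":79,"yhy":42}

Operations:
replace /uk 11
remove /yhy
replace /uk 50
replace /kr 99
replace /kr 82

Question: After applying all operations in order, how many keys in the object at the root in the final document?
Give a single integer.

After op 1 (replace /uk 11): {"gz":90,"kr":36,"uk":11,"yhy":42}
After op 2 (remove /yhy): {"gz":90,"kr":36,"uk":11}
After op 3 (replace /uk 50): {"gz":90,"kr":36,"uk":50}
After op 4 (replace /kr 99): {"gz":90,"kr":99,"uk":50}
After op 5 (replace /kr 82): {"gz":90,"kr":82,"uk":50}
Size at the root: 3

Answer: 3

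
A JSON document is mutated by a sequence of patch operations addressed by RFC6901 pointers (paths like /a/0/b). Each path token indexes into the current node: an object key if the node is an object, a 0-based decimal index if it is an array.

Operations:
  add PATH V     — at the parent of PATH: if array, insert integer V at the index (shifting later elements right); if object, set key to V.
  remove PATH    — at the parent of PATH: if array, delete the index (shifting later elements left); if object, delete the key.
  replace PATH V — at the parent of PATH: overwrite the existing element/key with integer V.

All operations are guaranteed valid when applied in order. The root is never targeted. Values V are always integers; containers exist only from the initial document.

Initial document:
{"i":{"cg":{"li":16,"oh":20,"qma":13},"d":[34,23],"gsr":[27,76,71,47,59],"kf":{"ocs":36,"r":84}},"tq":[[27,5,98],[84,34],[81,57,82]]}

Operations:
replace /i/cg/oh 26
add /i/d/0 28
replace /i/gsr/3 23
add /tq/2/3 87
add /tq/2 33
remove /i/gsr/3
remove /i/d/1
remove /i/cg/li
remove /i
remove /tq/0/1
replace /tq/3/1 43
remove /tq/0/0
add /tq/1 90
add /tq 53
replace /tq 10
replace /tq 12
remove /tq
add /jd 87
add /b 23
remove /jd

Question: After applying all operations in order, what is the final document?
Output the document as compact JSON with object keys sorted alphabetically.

After op 1 (replace /i/cg/oh 26): {"i":{"cg":{"li":16,"oh":26,"qma":13},"d":[34,23],"gsr":[27,76,71,47,59],"kf":{"ocs":36,"r":84}},"tq":[[27,5,98],[84,34],[81,57,82]]}
After op 2 (add /i/d/0 28): {"i":{"cg":{"li":16,"oh":26,"qma":13},"d":[28,34,23],"gsr":[27,76,71,47,59],"kf":{"ocs":36,"r":84}},"tq":[[27,5,98],[84,34],[81,57,82]]}
After op 3 (replace /i/gsr/3 23): {"i":{"cg":{"li":16,"oh":26,"qma":13},"d":[28,34,23],"gsr":[27,76,71,23,59],"kf":{"ocs":36,"r":84}},"tq":[[27,5,98],[84,34],[81,57,82]]}
After op 4 (add /tq/2/3 87): {"i":{"cg":{"li":16,"oh":26,"qma":13},"d":[28,34,23],"gsr":[27,76,71,23,59],"kf":{"ocs":36,"r":84}},"tq":[[27,5,98],[84,34],[81,57,82,87]]}
After op 5 (add /tq/2 33): {"i":{"cg":{"li":16,"oh":26,"qma":13},"d":[28,34,23],"gsr":[27,76,71,23,59],"kf":{"ocs":36,"r":84}},"tq":[[27,5,98],[84,34],33,[81,57,82,87]]}
After op 6 (remove /i/gsr/3): {"i":{"cg":{"li":16,"oh":26,"qma":13},"d":[28,34,23],"gsr":[27,76,71,59],"kf":{"ocs":36,"r":84}},"tq":[[27,5,98],[84,34],33,[81,57,82,87]]}
After op 7 (remove /i/d/1): {"i":{"cg":{"li":16,"oh":26,"qma":13},"d":[28,23],"gsr":[27,76,71,59],"kf":{"ocs":36,"r":84}},"tq":[[27,5,98],[84,34],33,[81,57,82,87]]}
After op 8 (remove /i/cg/li): {"i":{"cg":{"oh":26,"qma":13},"d":[28,23],"gsr":[27,76,71,59],"kf":{"ocs":36,"r":84}},"tq":[[27,5,98],[84,34],33,[81,57,82,87]]}
After op 9 (remove /i): {"tq":[[27,5,98],[84,34],33,[81,57,82,87]]}
After op 10 (remove /tq/0/1): {"tq":[[27,98],[84,34],33,[81,57,82,87]]}
After op 11 (replace /tq/3/1 43): {"tq":[[27,98],[84,34],33,[81,43,82,87]]}
After op 12 (remove /tq/0/0): {"tq":[[98],[84,34],33,[81,43,82,87]]}
After op 13 (add /tq/1 90): {"tq":[[98],90,[84,34],33,[81,43,82,87]]}
After op 14 (add /tq 53): {"tq":53}
After op 15 (replace /tq 10): {"tq":10}
After op 16 (replace /tq 12): {"tq":12}
After op 17 (remove /tq): {}
After op 18 (add /jd 87): {"jd":87}
After op 19 (add /b 23): {"b":23,"jd":87}
After op 20 (remove /jd): {"b":23}

Answer: {"b":23}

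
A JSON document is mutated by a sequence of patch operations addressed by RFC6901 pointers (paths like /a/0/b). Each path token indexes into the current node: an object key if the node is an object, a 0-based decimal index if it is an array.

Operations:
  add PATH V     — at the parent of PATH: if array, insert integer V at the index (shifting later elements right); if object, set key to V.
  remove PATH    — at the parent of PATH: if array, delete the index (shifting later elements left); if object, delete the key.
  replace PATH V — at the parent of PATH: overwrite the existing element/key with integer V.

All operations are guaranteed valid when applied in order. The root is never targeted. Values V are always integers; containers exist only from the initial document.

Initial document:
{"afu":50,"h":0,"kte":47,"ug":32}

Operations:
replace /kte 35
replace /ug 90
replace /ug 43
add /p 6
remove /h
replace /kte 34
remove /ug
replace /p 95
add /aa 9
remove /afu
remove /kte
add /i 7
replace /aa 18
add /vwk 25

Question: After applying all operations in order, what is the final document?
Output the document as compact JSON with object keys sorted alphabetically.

Answer: {"aa":18,"i":7,"p":95,"vwk":25}

Derivation:
After op 1 (replace /kte 35): {"afu":50,"h":0,"kte":35,"ug":32}
After op 2 (replace /ug 90): {"afu":50,"h":0,"kte":35,"ug":90}
After op 3 (replace /ug 43): {"afu":50,"h":0,"kte":35,"ug":43}
After op 4 (add /p 6): {"afu":50,"h":0,"kte":35,"p":6,"ug":43}
After op 5 (remove /h): {"afu":50,"kte":35,"p":6,"ug":43}
After op 6 (replace /kte 34): {"afu":50,"kte":34,"p":6,"ug":43}
After op 7 (remove /ug): {"afu":50,"kte":34,"p":6}
After op 8 (replace /p 95): {"afu":50,"kte":34,"p":95}
After op 9 (add /aa 9): {"aa":9,"afu":50,"kte":34,"p":95}
After op 10 (remove /afu): {"aa":9,"kte":34,"p":95}
After op 11 (remove /kte): {"aa":9,"p":95}
After op 12 (add /i 7): {"aa":9,"i":7,"p":95}
After op 13 (replace /aa 18): {"aa":18,"i":7,"p":95}
After op 14 (add /vwk 25): {"aa":18,"i":7,"p":95,"vwk":25}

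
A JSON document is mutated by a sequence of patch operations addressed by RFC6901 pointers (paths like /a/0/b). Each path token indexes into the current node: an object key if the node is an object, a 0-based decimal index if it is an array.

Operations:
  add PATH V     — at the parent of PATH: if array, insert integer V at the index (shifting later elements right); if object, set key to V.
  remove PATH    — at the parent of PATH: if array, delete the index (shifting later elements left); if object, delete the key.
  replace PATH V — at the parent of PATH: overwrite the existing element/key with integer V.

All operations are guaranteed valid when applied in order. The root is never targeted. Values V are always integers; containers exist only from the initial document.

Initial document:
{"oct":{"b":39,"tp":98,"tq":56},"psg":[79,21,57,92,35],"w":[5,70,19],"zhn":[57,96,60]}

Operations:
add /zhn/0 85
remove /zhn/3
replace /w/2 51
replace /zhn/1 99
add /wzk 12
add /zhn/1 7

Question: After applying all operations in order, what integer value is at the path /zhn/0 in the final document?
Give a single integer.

Answer: 85

Derivation:
After op 1 (add /zhn/0 85): {"oct":{"b":39,"tp":98,"tq":56},"psg":[79,21,57,92,35],"w":[5,70,19],"zhn":[85,57,96,60]}
After op 2 (remove /zhn/3): {"oct":{"b":39,"tp":98,"tq":56},"psg":[79,21,57,92,35],"w":[5,70,19],"zhn":[85,57,96]}
After op 3 (replace /w/2 51): {"oct":{"b":39,"tp":98,"tq":56},"psg":[79,21,57,92,35],"w":[5,70,51],"zhn":[85,57,96]}
After op 4 (replace /zhn/1 99): {"oct":{"b":39,"tp":98,"tq":56},"psg":[79,21,57,92,35],"w":[5,70,51],"zhn":[85,99,96]}
After op 5 (add /wzk 12): {"oct":{"b":39,"tp":98,"tq":56},"psg":[79,21,57,92,35],"w":[5,70,51],"wzk":12,"zhn":[85,99,96]}
After op 6 (add /zhn/1 7): {"oct":{"b":39,"tp":98,"tq":56},"psg":[79,21,57,92,35],"w":[5,70,51],"wzk":12,"zhn":[85,7,99,96]}
Value at /zhn/0: 85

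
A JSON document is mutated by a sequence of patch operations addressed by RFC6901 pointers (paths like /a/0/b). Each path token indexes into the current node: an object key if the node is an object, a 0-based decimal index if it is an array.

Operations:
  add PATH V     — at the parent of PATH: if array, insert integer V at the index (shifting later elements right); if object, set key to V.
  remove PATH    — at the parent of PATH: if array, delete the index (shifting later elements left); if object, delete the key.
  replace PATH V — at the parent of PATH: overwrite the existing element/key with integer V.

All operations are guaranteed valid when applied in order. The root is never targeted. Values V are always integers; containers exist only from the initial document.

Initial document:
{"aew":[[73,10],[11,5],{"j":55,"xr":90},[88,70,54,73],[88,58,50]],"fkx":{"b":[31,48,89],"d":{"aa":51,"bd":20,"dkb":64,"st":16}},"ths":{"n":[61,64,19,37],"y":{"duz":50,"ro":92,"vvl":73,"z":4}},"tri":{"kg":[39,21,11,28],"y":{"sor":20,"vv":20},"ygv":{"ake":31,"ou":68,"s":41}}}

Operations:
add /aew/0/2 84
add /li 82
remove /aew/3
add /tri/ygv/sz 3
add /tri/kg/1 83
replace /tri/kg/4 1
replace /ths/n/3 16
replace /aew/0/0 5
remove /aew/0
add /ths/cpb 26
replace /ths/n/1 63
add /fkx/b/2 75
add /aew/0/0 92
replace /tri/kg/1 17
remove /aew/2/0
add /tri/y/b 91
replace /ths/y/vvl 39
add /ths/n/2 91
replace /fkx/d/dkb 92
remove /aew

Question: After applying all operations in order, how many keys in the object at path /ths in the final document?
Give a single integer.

After op 1 (add /aew/0/2 84): {"aew":[[73,10,84],[11,5],{"j":55,"xr":90},[88,70,54,73],[88,58,50]],"fkx":{"b":[31,48,89],"d":{"aa":51,"bd":20,"dkb":64,"st":16}},"ths":{"n":[61,64,19,37],"y":{"duz":50,"ro":92,"vvl":73,"z":4}},"tri":{"kg":[39,21,11,28],"y":{"sor":20,"vv":20},"ygv":{"ake":31,"ou":68,"s":41}}}
After op 2 (add /li 82): {"aew":[[73,10,84],[11,5],{"j":55,"xr":90},[88,70,54,73],[88,58,50]],"fkx":{"b":[31,48,89],"d":{"aa":51,"bd":20,"dkb":64,"st":16}},"li":82,"ths":{"n":[61,64,19,37],"y":{"duz":50,"ro":92,"vvl":73,"z":4}},"tri":{"kg":[39,21,11,28],"y":{"sor":20,"vv":20},"ygv":{"ake":31,"ou":68,"s":41}}}
After op 3 (remove /aew/3): {"aew":[[73,10,84],[11,5],{"j":55,"xr":90},[88,58,50]],"fkx":{"b":[31,48,89],"d":{"aa":51,"bd":20,"dkb":64,"st":16}},"li":82,"ths":{"n":[61,64,19,37],"y":{"duz":50,"ro":92,"vvl":73,"z":4}},"tri":{"kg":[39,21,11,28],"y":{"sor":20,"vv":20},"ygv":{"ake":31,"ou":68,"s":41}}}
After op 4 (add /tri/ygv/sz 3): {"aew":[[73,10,84],[11,5],{"j":55,"xr":90},[88,58,50]],"fkx":{"b":[31,48,89],"d":{"aa":51,"bd":20,"dkb":64,"st":16}},"li":82,"ths":{"n":[61,64,19,37],"y":{"duz":50,"ro":92,"vvl":73,"z":4}},"tri":{"kg":[39,21,11,28],"y":{"sor":20,"vv":20},"ygv":{"ake":31,"ou":68,"s":41,"sz":3}}}
After op 5 (add /tri/kg/1 83): {"aew":[[73,10,84],[11,5],{"j":55,"xr":90},[88,58,50]],"fkx":{"b":[31,48,89],"d":{"aa":51,"bd":20,"dkb":64,"st":16}},"li":82,"ths":{"n":[61,64,19,37],"y":{"duz":50,"ro":92,"vvl":73,"z":4}},"tri":{"kg":[39,83,21,11,28],"y":{"sor":20,"vv":20},"ygv":{"ake":31,"ou":68,"s":41,"sz":3}}}
After op 6 (replace /tri/kg/4 1): {"aew":[[73,10,84],[11,5],{"j":55,"xr":90},[88,58,50]],"fkx":{"b":[31,48,89],"d":{"aa":51,"bd":20,"dkb":64,"st":16}},"li":82,"ths":{"n":[61,64,19,37],"y":{"duz":50,"ro":92,"vvl":73,"z":4}},"tri":{"kg":[39,83,21,11,1],"y":{"sor":20,"vv":20},"ygv":{"ake":31,"ou":68,"s":41,"sz":3}}}
After op 7 (replace /ths/n/3 16): {"aew":[[73,10,84],[11,5],{"j":55,"xr":90},[88,58,50]],"fkx":{"b":[31,48,89],"d":{"aa":51,"bd":20,"dkb":64,"st":16}},"li":82,"ths":{"n":[61,64,19,16],"y":{"duz":50,"ro":92,"vvl":73,"z":4}},"tri":{"kg":[39,83,21,11,1],"y":{"sor":20,"vv":20},"ygv":{"ake":31,"ou":68,"s":41,"sz":3}}}
After op 8 (replace /aew/0/0 5): {"aew":[[5,10,84],[11,5],{"j":55,"xr":90},[88,58,50]],"fkx":{"b":[31,48,89],"d":{"aa":51,"bd":20,"dkb":64,"st":16}},"li":82,"ths":{"n":[61,64,19,16],"y":{"duz":50,"ro":92,"vvl":73,"z":4}},"tri":{"kg":[39,83,21,11,1],"y":{"sor":20,"vv":20},"ygv":{"ake":31,"ou":68,"s":41,"sz":3}}}
After op 9 (remove /aew/0): {"aew":[[11,5],{"j":55,"xr":90},[88,58,50]],"fkx":{"b":[31,48,89],"d":{"aa":51,"bd":20,"dkb":64,"st":16}},"li":82,"ths":{"n":[61,64,19,16],"y":{"duz":50,"ro":92,"vvl":73,"z":4}},"tri":{"kg":[39,83,21,11,1],"y":{"sor":20,"vv":20},"ygv":{"ake":31,"ou":68,"s":41,"sz":3}}}
After op 10 (add /ths/cpb 26): {"aew":[[11,5],{"j":55,"xr":90},[88,58,50]],"fkx":{"b":[31,48,89],"d":{"aa":51,"bd":20,"dkb":64,"st":16}},"li":82,"ths":{"cpb":26,"n":[61,64,19,16],"y":{"duz":50,"ro":92,"vvl":73,"z":4}},"tri":{"kg":[39,83,21,11,1],"y":{"sor":20,"vv":20},"ygv":{"ake":31,"ou":68,"s":41,"sz":3}}}
After op 11 (replace /ths/n/1 63): {"aew":[[11,5],{"j":55,"xr":90},[88,58,50]],"fkx":{"b":[31,48,89],"d":{"aa":51,"bd":20,"dkb":64,"st":16}},"li":82,"ths":{"cpb":26,"n":[61,63,19,16],"y":{"duz":50,"ro":92,"vvl":73,"z":4}},"tri":{"kg":[39,83,21,11,1],"y":{"sor":20,"vv":20},"ygv":{"ake":31,"ou":68,"s":41,"sz":3}}}
After op 12 (add /fkx/b/2 75): {"aew":[[11,5],{"j":55,"xr":90},[88,58,50]],"fkx":{"b":[31,48,75,89],"d":{"aa":51,"bd":20,"dkb":64,"st":16}},"li":82,"ths":{"cpb":26,"n":[61,63,19,16],"y":{"duz":50,"ro":92,"vvl":73,"z":4}},"tri":{"kg":[39,83,21,11,1],"y":{"sor":20,"vv":20},"ygv":{"ake":31,"ou":68,"s":41,"sz":3}}}
After op 13 (add /aew/0/0 92): {"aew":[[92,11,5],{"j":55,"xr":90},[88,58,50]],"fkx":{"b":[31,48,75,89],"d":{"aa":51,"bd":20,"dkb":64,"st":16}},"li":82,"ths":{"cpb":26,"n":[61,63,19,16],"y":{"duz":50,"ro":92,"vvl":73,"z":4}},"tri":{"kg":[39,83,21,11,1],"y":{"sor":20,"vv":20},"ygv":{"ake":31,"ou":68,"s":41,"sz":3}}}
After op 14 (replace /tri/kg/1 17): {"aew":[[92,11,5],{"j":55,"xr":90},[88,58,50]],"fkx":{"b":[31,48,75,89],"d":{"aa":51,"bd":20,"dkb":64,"st":16}},"li":82,"ths":{"cpb":26,"n":[61,63,19,16],"y":{"duz":50,"ro":92,"vvl":73,"z":4}},"tri":{"kg":[39,17,21,11,1],"y":{"sor":20,"vv":20},"ygv":{"ake":31,"ou":68,"s":41,"sz":3}}}
After op 15 (remove /aew/2/0): {"aew":[[92,11,5],{"j":55,"xr":90},[58,50]],"fkx":{"b":[31,48,75,89],"d":{"aa":51,"bd":20,"dkb":64,"st":16}},"li":82,"ths":{"cpb":26,"n":[61,63,19,16],"y":{"duz":50,"ro":92,"vvl":73,"z":4}},"tri":{"kg":[39,17,21,11,1],"y":{"sor":20,"vv":20},"ygv":{"ake":31,"ou":68,"s":41,"sz":3}}}
After op 16 (add /tri/y/b 91): {"aew":[[92,11,5],{"j":55,"xr":90},[58,50]],"fkx":{"b":[31,48,75,89],"d":{"aa":51,"bd":20,"dkb":64,"st":16}},"li":82,"ths":{"cpb":26,"n":[61,63,19,16],"y":{"duz":50,"ro":92,"vvl":73,"z":4}},"tri":{"kg":[39,17,21,11,1],"y":{"b":91,"sor":20,"vv":20},"ygv":{"ake":31,"ou":68,"s":41,"sz":3}}}
After op 17 (replace /ths/y/vvl 39): {"aew":[[92,11,5],{"j":55,"xr":90},[58,50]],"fkx":{"b":[31,48,75,89],"d":{"aa":51,"bd":20,"dkb":64,"st":16}},"li":82,"ths":{"cpb":26,"n":[61,63,19,16],"y":{"duz":50,"ro":92,"vvl":39,"z":4}},"tri":{"kg":[39,17,21,11,1],"y":{"b":91,"sor":20,"vv":20},"ygv":{"ake":31,"ou":68,"s":41,"sz":3}}}
After op 18 (add /ths/n/2 91): {"aew":[[92,11,5],{"j":55,"xr":90},[58,50]],"fkx":{"b":[31,48,75,89],"d":{"aa":51,"bd":20,"dkb":64,"st":16}},"li":82,"ths":{"cpb":26,"n":[61,63,91,19,16],"y":{"duz":50,"ro":92,"vvl":39,"z":4}},"tri":{"kg":[39,17,21,11,1],"y":{"b":91,"sor":20,"vv":20},"ygv":{"ake":31,"ou":68,"s":41,"sz":3}}}
After op 19 (replace /fkx/d/dkb 92): {"aew":[[92,11,5],{"j":55,"xr":90},[58,50]],"fkx":{"b":[31,48,75,89],"d":{"aa":51,"bd":20,"dkb":92,"st":16}},"li":82,"ths":{"cpb":26,"n":[61,63,91,19,16],"y":{"duz":50,"ro":92,"vvl":39,"z":4}},"tri":{"kg":[39,17,21,11,1],"y":{"b":91,"sor":20,"vv":20},"ygv":{"ake":31,"ou":68,"s":41,"sz":3}}}
After op 20 (remove /aew): {"fkx":{"b":[31,48,75,89],"d":{"aa":51,"bd":20,"dkb":92,"st":16}},"li":82,"ths":{"cpb":26,"n":[61,63,91,19,16],"y":{"duz":50,"ro":92,"vvl":39,"z":4}},"tri":{"kg":[39,17,21,11,1],"y":{"b":91,"sor":20,"vv":20},"ygv":{"ake":31,"ou":68,"s":41,"sz":3}}}
Size at path /ths: 3

Answer: 3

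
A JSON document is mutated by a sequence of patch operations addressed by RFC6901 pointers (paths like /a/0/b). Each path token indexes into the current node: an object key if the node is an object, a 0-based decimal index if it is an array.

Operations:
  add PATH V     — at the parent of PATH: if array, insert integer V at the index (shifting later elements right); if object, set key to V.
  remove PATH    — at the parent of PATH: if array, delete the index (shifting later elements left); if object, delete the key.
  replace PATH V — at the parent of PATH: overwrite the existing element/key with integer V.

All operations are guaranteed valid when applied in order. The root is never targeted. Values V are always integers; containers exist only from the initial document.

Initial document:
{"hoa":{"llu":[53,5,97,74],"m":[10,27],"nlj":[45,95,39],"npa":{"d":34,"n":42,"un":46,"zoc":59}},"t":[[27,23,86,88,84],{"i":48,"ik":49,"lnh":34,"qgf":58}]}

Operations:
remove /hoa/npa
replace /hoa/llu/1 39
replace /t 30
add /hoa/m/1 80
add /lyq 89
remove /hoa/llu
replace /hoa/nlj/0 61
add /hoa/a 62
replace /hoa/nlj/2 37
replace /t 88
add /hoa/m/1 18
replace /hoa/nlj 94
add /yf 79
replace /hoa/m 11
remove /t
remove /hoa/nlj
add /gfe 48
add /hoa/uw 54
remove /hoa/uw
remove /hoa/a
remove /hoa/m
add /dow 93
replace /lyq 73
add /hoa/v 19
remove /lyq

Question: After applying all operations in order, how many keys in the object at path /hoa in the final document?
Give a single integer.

After op 1 (remove /hoa/npa): {"hoa":{"llu":[53,5,97,74],"m":[10,27],"nlj":[45,95,39]},"t":[[27,23,86,88,84],{"i":48,"ik":49,"lnh":34,"qgf":58}]}
After op 2 (replace /hoa/llu/1 39): {"hoa":{"llu":[53,39,97,74],"m":[10,27],"nlj":[45,95,39]},"t":[[27,23,86,88,84],{"i":48,"ik":49,"lnh":34,"qgf":58}]}
After op 3 (replace /t 30): {"hoa":{"llu":[53,39,97,74],"m":[10,27],"nlj":[45,95,39]},"t":30}
After op 4 (add /hoa/m/1 80): {"hoa":{"llu":[53,39,97,74],"m":[10,80,27],"nlj":[45,95,39]},"t":30}
After op 5 (add /lyq 89): {"hoa":{"llu":[53,39,97,74],"m":[10,80,27],"nlj":[45,95,39]},"lyq":89,"t":30}
After op 6 (remove /hoa/llu): {"hoa":{"m":[10,80,27],"nlj":[45,95,39]},"lyq":89,"t":30}
After op 7 (replace /hoa/nlj/0 61): {"hoa":{"m":[10,80,27],"nlj":[61,95,39]},"lyq":89,"t":30}
After op 8 (add /hoa/a 62): {"hoa":{"a":62,"m":[10,80,27],"nlj":[61,95,39]},"lyq":89,"t":30}
After op 9 (replace /hoa/nlj/2 37): {"hoa":{"a":62,"m":[10,80,27],"nlj":[61,95,37]},"lyq":89,"t":30}
After op 10 (replace /t 88): {"hoa":{"a":62,"m":[10,80,27],"nlj":[61,95,37]},"lyq":89,"t":88}
After op 11 (add /hoa/m/1 18): {"hoa":{"a":62,"m":[10,18,80,27],"nlj":[61,95,37]},"lyq":89,"t":88}
After op 12 (replace /hoa/nlj 94): {"hoa":{"a":62,"m":[10,18,80,27],"nlj":94},"lyq":89,"t":88}
After op 13 (add /yf 79): {"hoa":{"a":62,"m":[10,18,80,27],"nlj":94},"lyq":89,"t":88,"yf":79}
After op 14 (replace /hoa/m 11): {"hoa":{"a":62,"m":11,"nlj":94},"lyq":89,"t":88,"yf":79}
After op 15 (remove /t): {"hoa":{"a":62,"m":11,"nlj":94},"lyq":89,"yf":79}
After op 16 (remove /hoa/nlj): {"hoa":{"a":62,"m":11},"lyq":89,"yf":79}
After op 17 (add /gfe 48): {"gfe":48,"hoa":{"a":62,"m":11},"lyq":89,"yf":79}
After op 18 (add /hoa/uw 54): {"gfe":48,"hoa":{"a":62,"m":11,"uw":54},"lyq":89,"yf":79}
After op 19 (remove /hoa/uw): {"gfe":48,"hoa":{"a":62,"m":11},"lyq":89,"yf":79}
After op 20 (remove /hoa/a): {"gfe":48,"hoa":{"m":11},"lyq":89,"yf":79}
After op 21 (remove /hoa/m): {"gfe":48,"hoa":{},"lyq":89,"yf":79}
After op 22 (add /dow 93): {"dow":93,"gfe":48,"hoa":{},"lyq":89,"yf":79}
After op 23 (replace /lyq 73): {"dow":93,"gfe":48,"hoa":{},"lyq":73,"yf":79}
After op 24 (add /hoa/v 19): {"dow":93,"gfe":48,"hoa":{"v":19},"lyq":73,"yf":79}
After op 25 (remove /lyq): {"dow":93,"gfe":48,"hoa":{"v":19},"yf":79}
Size at path /hoa: 1

Answer: 1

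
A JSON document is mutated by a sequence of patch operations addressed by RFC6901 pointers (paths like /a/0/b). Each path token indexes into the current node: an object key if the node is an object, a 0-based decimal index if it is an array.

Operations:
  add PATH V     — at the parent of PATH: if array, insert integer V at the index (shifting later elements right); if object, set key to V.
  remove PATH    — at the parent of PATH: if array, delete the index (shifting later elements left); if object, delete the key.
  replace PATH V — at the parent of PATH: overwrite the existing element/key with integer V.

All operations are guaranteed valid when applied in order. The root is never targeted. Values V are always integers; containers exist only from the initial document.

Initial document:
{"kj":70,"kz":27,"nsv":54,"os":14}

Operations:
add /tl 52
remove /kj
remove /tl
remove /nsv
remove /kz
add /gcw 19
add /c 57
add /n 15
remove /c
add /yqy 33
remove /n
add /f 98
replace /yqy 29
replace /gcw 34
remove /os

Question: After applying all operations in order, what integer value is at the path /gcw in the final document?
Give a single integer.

Answer: 34

Derivation:
After op 1 (add /tl 52): {"kj":70,"kz":27,"nsv":54,"os":14,"tl":52}
After op 2 (remove /kj): {"kz":27,"nsv":54,"os":14,"tl":52}
After op 3 (remove /tl): {"kz":27,"nsv":54,"os":14}
After op 4 (remove /nsv): {"kz":27,"os":14}
After op 5 (remove /kz): {"os":14}
After op 6 (add /gcw 19): {"gcw":19,"os":14}
After op 7 (add /c 57): {"c":57,"gcw":19,"os":14}
After op 8 (add /n 15): {"c":57,"gcw":19,"n":15,"os":14}
After op 9 (remove /c): {"gcw":19,"n":15,"os":14}
After op 10 (add /yqy 33): {"gcw":19,"n":15,"os":14,"yqy":33}
After op 11 (remove /n): {"gcw":19,"os":14,"yqy":33}
After op 12 (add /f 98): {"f":98,"gcw":19,"os":14,"yqy":33}
After op 13 (replace /yqy 29): {"f":98,"gcw":19,"os":14,"yqy":29}
After op 14 (replace /gcw 34): {"f":98,"gcw":34,"os":14,"yqy":29}
After op 15 (remove /os): {"f":98,"gcw":34,"yqy":29}
Value at /gcw: 34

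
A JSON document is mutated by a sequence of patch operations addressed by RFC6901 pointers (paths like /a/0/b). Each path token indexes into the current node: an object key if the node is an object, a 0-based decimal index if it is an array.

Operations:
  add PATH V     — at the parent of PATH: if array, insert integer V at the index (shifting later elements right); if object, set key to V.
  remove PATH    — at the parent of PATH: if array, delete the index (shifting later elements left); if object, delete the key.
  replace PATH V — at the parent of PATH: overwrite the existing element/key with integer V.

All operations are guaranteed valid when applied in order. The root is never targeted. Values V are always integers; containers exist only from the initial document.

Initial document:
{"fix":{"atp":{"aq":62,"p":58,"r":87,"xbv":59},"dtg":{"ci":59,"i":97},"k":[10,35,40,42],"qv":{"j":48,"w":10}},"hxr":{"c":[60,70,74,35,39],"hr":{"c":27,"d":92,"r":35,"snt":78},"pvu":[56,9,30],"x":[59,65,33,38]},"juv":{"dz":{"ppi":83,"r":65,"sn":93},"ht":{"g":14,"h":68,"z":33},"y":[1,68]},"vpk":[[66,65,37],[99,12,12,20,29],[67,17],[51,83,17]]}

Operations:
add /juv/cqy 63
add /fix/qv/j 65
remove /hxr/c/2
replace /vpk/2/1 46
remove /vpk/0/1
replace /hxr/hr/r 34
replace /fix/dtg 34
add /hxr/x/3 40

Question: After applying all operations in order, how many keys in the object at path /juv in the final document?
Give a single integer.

After op 1 (add /juv/cqy 63): {"fix":{"atp":{"aq":62,"p":58,"r":87,"xbv":59},"dtg":{"ci":59,"i":97},"k":[10,35,40,42],"qv":{"j":48,"w":10}},"hxr":{"c":[60,70,74,35,39],"hr":{"c":27,"d":92,"r":35,"snt":78},"pvu":[56,9,30],"x":[59,65,33,38]},"juv":{"cqy":63,"dz":{"ppi":83,"r":65,"sn":93},"ht":{"g":14,"h":68,"z":33},"y":[1,68]},"vpk":[[66,65,37],[99,12,12,20,29],[67,17],[51,83,17]]}
After op 2 (add /fix/qv/j 65): {"fix":{"atp":{"aq":62,"p":58,"r":87,"xbv":59},"dtg":{"ci":59,"i":97},"k":[10,35,40,42],"qv":{"j":65,"w":10}},"hxr":{"c":[60,70,74,35,39],"hr":{"c":27,"d":92,"r":35,"snt":78},"pvu":[56,9,30],"x":[59,65,33,38]},"juv":{"cqy":63,"dz":{"ppi":83,"r":65,"sn":93},"ht":{"g":14,"h":68,"z":33},"y":[1,68]},"vpk":[[66,65,37],[99,12,12,20,29],[67,17],[51,83,17]]}
After op 3 (remove /hxr/c/2): {"fix":{"atp":{"aq":62,"p":58,"r":87,"xbv":59},"dtg":{"ci":59,"i":97},"k":[10,35,40,42],"qv":{"j":65,"w":10}},"hxr":{"c":[60,70,35,39],"hr":{"c":27,"d":92,"r":35,"snt":78},"pvu":[56,9,30],"x":[59,65,33,38]},"juv":{"cqy":63,"dz":{"ppi":83,"r":65,"sn":93},"ht":{"g":14,"h":68,"z":33},"y":[1,68]},"vpk":[[66,65,37],[99,12,12,20,29],[67,17],[51,83,17]]}
After op 4 (replace /vpk/2/1 46): {"fix":{"atp":{"aq":62,"p":58,"r":87,"xbv":59},"dtg":{"ci":59,"i":97},"k":[10,35,40,42],"qv":{"j":65,"w":10}},"hxr":{"c":[60,70,35,39],"hr":{"c":27,"d":92,"r":35,"snt":78},"pvu":[56,9,30],"x":[59,65,33,38]},"juv":{"cqy":63,"dz":{"ppi":83,"r":65,"sn":93},"ht":{"g":14,"h":68,"z":33},"y":[1,68]},"vpk":[[66,65,37],[99,12,12,20,29],[67,46],[51,83,17]]}
After op 5 (remove /vpk/0/1): {"fix":{"atp":{"aq":62,"p":58,"r":87,"xbv":59},"dtg":{"ci":59,"i":97},"k":[10,35,40,42],"qv":{"j":65,"w":10}},"hxr":{"c":[60,70,35,39],"hr":{"c":27,"d":92,"r":35,"snt":78},"pvu":[56,9,30],"x":[59,65,33,38]},"juv":{"cqy":63,"dz":{"ppi":83,"r":65,"sn":93},"ht":{"g":14,"h":68,"z":33},"y":[1,68]},"vpk":[[66,37],[99,12,12,20,29],[67,46],[51,83,17]]}
After op 6 (replace /hxr/hr/r 34): {"fix":{"atp":{"aq":62,"p":58,"r":87,"xbv":59},"dtg":{"ci":59,"i":97},"k":[10,35,40,42],"qv":{"j":65,"w":10}},"hxr":{"c":[60,70,35,39],"hr":{"c":27,"d":92,"r":34,"snt":78},"pvu":[56,9,30],"x":[59,65,33,38]},"juv":{"cqy":63,"dz":{"ppi":83,"r":65,"sn":93},"ht":{"g":14,"h":68,"z":33},"y":[1,68]},"vpk":[[66,37],[99,12,12,20,29],[67,46],[51,83,17]]}
After op 7 (replace /fix/dtg 34): {"fix":{"atp":{"aq":62,"p":58,"r":87,"xbv":59},"dtg":34,"k":[10,35,40,42],"qv":{"j":65,"w":10}},"hxr":{"c":[60,70,35,39],"hr":{"c":27,"d":92,"r":34,"snt":78},"pvu":[56,9,30],"x":[59,65,33,38]},"juv":{"cqy":63,"dz":{"ppi":83,"r":65,"sn":93},"ht":{"g":14,"h":68,"z":33},"y":[1,68]},"vpk":[[66,37],[99,12,12,20,29],[67,46],[51,83,17]]}
After op 8 (add /hxr/x/3 40): {"fix":{"atp":{"aq":62,"p":58,"r":87,"xbv":59},"dtg":34,"k":[10,35,40,42],"qv":{"j":65,"w":10}},"hxr":{"c":[60,70,35,39],"hr":{"c":27,"d":92,"r":34,"snt":78},"pvu":[56,9,30],"x":[59,65,33,40,38]},"juv":{"cqy":63,"dz":{"ppi":83,"r":65,"sn":93},"ht":{"g":14,"h":68,"z":33},"y":[1,68]},"vpk":[[66,37],[99,12,12,20,29],[67,46],[51,83,17]]}
Size at path /juv: 4

Answer: 4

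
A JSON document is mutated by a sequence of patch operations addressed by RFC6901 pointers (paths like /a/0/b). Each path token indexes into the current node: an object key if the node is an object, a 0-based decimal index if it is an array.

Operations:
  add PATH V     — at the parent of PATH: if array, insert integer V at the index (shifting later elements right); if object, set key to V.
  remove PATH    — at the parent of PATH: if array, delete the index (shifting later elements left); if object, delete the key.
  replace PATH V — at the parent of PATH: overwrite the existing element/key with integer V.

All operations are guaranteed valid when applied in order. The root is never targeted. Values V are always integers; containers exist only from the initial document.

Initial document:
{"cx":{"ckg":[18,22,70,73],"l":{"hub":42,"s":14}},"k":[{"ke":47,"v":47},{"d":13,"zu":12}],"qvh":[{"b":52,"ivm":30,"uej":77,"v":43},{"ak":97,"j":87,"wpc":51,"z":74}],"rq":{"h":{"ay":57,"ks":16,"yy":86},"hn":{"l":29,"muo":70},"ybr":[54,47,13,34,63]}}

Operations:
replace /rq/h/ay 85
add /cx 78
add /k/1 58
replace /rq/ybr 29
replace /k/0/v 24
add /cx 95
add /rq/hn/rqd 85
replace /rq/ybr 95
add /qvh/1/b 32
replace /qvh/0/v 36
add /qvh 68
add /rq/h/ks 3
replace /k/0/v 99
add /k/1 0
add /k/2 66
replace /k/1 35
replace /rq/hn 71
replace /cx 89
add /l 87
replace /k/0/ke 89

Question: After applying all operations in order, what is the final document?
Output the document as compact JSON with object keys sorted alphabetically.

After op 1 (replace /rq/h/ay 85): {"cx":{"ckg":[18,22,70,73],"l":{"hub":42,"s":14}},"k":[{"ke":47,"v":47},{"d":13,"zu":12}],"qvh":[{"b":52,"ivm":30,"uej":77,"v":43},{"ak":97,"j":87,"wpc":51,"z":74}],"rq":{"h":{"ay":85,"ks":16,"yy":86},"hn":{"l":29,"muo":70},"ybr":[54,47,13,34,63]}}
After op 2 (add /cx 78): {"cx":78,"k":[{"ke":47,"v":47},{"d":13,"zu":12}],"qvh":[{"b":52,"ivm":30,"uej":77,"v":43},{"ak":97,"j":87,"wpc":51,"z":74}],"rq":{"h":{"ay":85,"ks":16,"yy":86},"hn":{"l":29,"muo":70},"ybr":[54,47,13,34,63]}}
After op 3 (add /k/1 58): {"cx":78,"k":[{"ke":47,"v":47},58,{"d":13,"zu":12}],"qvh":[{"b":52,"ivm":30,"uej":77,"v":43},{"ak":97,"j":87,"wpc":51,"z":74}],"rq":{"h":{"ay":85,"ks":16,"yy":86},"hn":{"l":29,"muo":70},"ybr":[54,47,13,34,63]}}
After op 4 (replace /rq/ybr 29): {"cx":78,"k":[{"ke":47,"v":47},58,{"d":13,"zu":12}],"qvh":[{"b":52,"ivm":30,"uej":77,"v":43},{"ak":97,"j":87,"wpc":51,"z":74}],"rq":{"h":{"ay":85,"ks":16,"yy":86},"hn":{"l":29,"muo":70},"ybr":29}}
After op 5 (replace /k/0/v 24): {"cx":78,"k":[{"ke":47,"v":24},58,{"d":13,"zu":12}],"qvh":[{"b":52,"ivm":30,"uej":77,"v":43},{"ak":97,"j":87,"wpc":51,"z":74}],"rq":{"h":{"ay":85,"ks":16,"yy":86},"hn":{"l":29,"muo":70},"ybr":29}}
After op 6 (add /cx 95): {"cx":95,"k":[{"ke":47,"v":24},58,{"d":13,"zu":12}],"qvh":[{"b":52,"ivm":30,"uej":77,"v":43},{"ak":97,"j":87,"wpc":51,"z":74}],"rq":{"h":{"ay":85,"ks":16,"yy":86},"hn":{"l":29,"muo":70},"ybr":29}}
After op 7 (add /rq/hn/rqd 85): {"cx":95,"k":[{"ke":47,"v":24},58,{"d":13,"zu":12}],"qvh":[{"b":52,"ivm":30,"uej":77,"v":43},{"ak":97,"j":87,"wpc":51,"z":74}],"rq":{"h":{"ay":85,"ks":16,"yy":86},"hn":{"l":29,"muo":70,"rqd":85},"ybr":29}}
After op 8 (replace /rq/ybr 95): {"cx":95,"k":[{"ke":47,"v":24},58,{"d":13,"zu":12}],"qvh":[{"b":52,"ivm":30,"uej":77,"v":43},{"ak":97,"j":87,"wpc":51,"z":74}],"rq":{"h":{"ay":85,"ks":16,"yy":86},"hn":{"l":29,"muo":70,"rqd":85},"ybr":95}}
After op 9 (add /qvh/1/b 32): {"cx":95,"k":[{"ke":47,"v":24},58,{"d":13,"zu":12}],"qvh":[{"b":52,"ivm":30,"uej":77,"v":43},{"ak":97,"b":32,"j":87,"wpc":51,"z":74}],"rq":{"h":{"ay":85,"ks":16,"yy":86},"hn":{"l":29,"muo":70,"rqd":85},"ybr":95}}
After op 10 (replace /qvh/0/v 36): {"cx":95,"k":[{"ke":47,"v":24},58,{"d":13,"zu":12}],"qvh":[{"b":52,"ivm":30,"uej":77,"v":36},{"ak":97,"b":32,"j":87,"wpc":51,"z":74}],"rq":{"h":{"ay":85,"ks":16,"yy":86},"hn":{"l":29,"muo":70,"rqd":85},"ybr":95}}
After op 11 (add /qvh 68): {"cx":95,"k":[{"ke":47,"v":24},58,{"d":13,"zu":12}],"qvh":68,"rq":{"h":{"ay":85,"ks":16,"yy":86},"hn":{"l":29,"muo":70,"rqd":85},"ybr":95}}
After op 12 (add /rq/h/ks 3): {"cx":95,"k":[{"ke":47,"v":24},58,{"d":13,"zu":12}],"qvh":68,"rq":{"h":{"ay":85,"ks":3,"yy":86},"hn":{"l":29,"muo":70,"rqd":85},"ybr":95}}
After op 13 (replace /k/0/v 99): {"cx":95,"k":[{"ke":47,"v":99},58,{"d":13,"zu":12}],"qvh":68,"rq":{"h":{"ay":85,"ks":3,"yy":86},"hn":{"l":29,"muo":70,"rqd":85},"ybr":95}}
After op 14 (add /k/1 0): {"cx":95,"k":[{"ke":47,"v":99},0,58,{"d":13,"zu":12}],"qvh":68,"rq":{"h":{"ay":85,"ks":3,"yy":86},"hn":{"l":29,"muo":70,"rqd":85},"ybr":95}}
After op 15 (add /k/2 66): {"cx":95,"k":[{"ke":47,"v":99},0,66,58,{"d":13,"zu":12}],"qvh":68,"rq":{"h":{"ay":85,"ks":3,"yy":86},"hn":{"l":29,"muo":70,"rqd":85},"ybr":95}}
After op 16 (replace /k/1 35): {"cx":95,"k":[{"ke":47,"v":99},35,66,58,{"d":13,"zu":12}],"qvh":68,"rq":{"h":{"ay":85,"ks":3,"yy":86},"hn":{"l":29,"muo":70,"rqd":85},"ybr":95}}
After op 17 (replace /rq/hn 71): {"cx":95,"k":[{"ke":47,"v":99},35,66,58,{"d":13,"zu":12}],"qvh":68,"rq":{"h":{"ay":85,"ks":3,"yy":86},"hn":71,"ybr":95}}
After op 18 (replace /cx 89): {"cx":89,"k":[{"ke":47,"v":99},35,66,58,{"d":13,"zu":12}],"qvh":68,"rq":{"h":{"ay":85,"ks":3,"yy":86},"hn":71,"ybr":95}}
After op 19 (add /l 87): {"cx":89,"k":[{"ke":47,"v":99},35,66,58,{"d":13,"zu":12}],"l":87,"qvh":68,"rq":{"h":{"ay":85,"ks":3,"yy":86},"hn":71,"ybr":95}}
After op 20 (replace /k/0/ke 89): {"cx":89,"k":[{"ke":89,"v":99},35,66,58,{"d":13,"zu":12}],"l":87,"qvh":68,"rq":{"h":{"ay":85,"ks":3,"yy":86},"hn":71,"ybr":95}}

Answer: {"cx":89,"k":[{"ke":89,"v":99},35,66,58,{"d":13,"zu":12}],"l":87,"qvh":68,"rq":{"h":{"ay":85,"ks":3,"yy":86},"hn":71,"ybr":95}}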